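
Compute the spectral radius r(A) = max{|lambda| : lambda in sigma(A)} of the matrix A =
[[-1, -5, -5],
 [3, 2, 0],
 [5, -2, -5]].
r(A) ≈ 5.9079

The eigenvalues of A are the roots of its characteristic polynomial. With M = A (coefficients from the trace, the sum of principal 2x2 minors, and det A):
  p(λ) = det(λ I - M) = λ^3 + 4λ^2 + 33λ - 15.
No integer candidate from the rational root theorem (±divisors of 15) is a root, so the roots are irrational. The cubic discriminant is Δ = -164199 < 0, so there is one real root and a complex-conjugate pair. p(0) = -15 and p(1) = 23 have opposite signs, so a root lies in (0, 1); Newton's method refines it to λ ≈ 0.4298. Dividing out (λ - (0.4298)) leaves approximately λ^2 + 4.4298λ + 34.9037. For λ^2 + 4.4298λ + 34.9037 the discriminant is -119.9921. It is negative, so the remaining roots are the complex-conjugate pair λ ≈ -2.2149 ± 5.477i. Their product equals the constant term, so |λ|^2 ≈ 34.9037 and |λ| ≈ 5.9079.
Thus the eigenvalues (to 4 decimals) are 0.4298 (modulus 0.4298); -2.2149 ± 5.477i (modulus 5.9079). The spectral radius is the largest modulus: r(A) ≈ 5.9079. (Cross-check: r(A) ≤ ||A||_2 ≈ 9.0858; equality holds whenever A is normal, though it can also hold for some non-normal A.)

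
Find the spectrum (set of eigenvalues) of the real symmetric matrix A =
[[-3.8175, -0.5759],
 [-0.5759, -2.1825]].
sigma(A) ≈ {-4, -2}

A is real symmetric, so its spectrum consists of real eigenvalues. Expanding the characteristic polynomial of the displayed matrix gives
  det(λ I - A) = p(λ) = λ^2 + (6)λ + (8).
Solving p(λ) = 0 yields eigenvalues ≈ -4, -2. (A is shown rounded to 4 decimals, so these recover the underlying integer eigenvalues to within that precision.)
Verification: the trace of A = -6 equals the sum of eigenvalues -6, and det(A) ≈ 8.0000 matches the eigenvalue product 8.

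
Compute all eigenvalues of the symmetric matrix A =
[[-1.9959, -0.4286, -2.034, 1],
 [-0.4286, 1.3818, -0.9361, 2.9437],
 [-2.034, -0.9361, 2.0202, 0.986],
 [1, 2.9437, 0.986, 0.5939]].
sigma(A) ≈ {-4, -1, 3, 4}

A is real symmetric, so its spectrum consists of real eigenvalues. Expanding the characteristic polynomial of the displayed matrix gives
  det(λ I - A) = p(λ) = λ^4 + (-2)λ^3 + (-19)λ^2 + (32)λ + (48).
Solving p(λ) = 0 yields eigenvalues ≈ -4, -1, 3, 4. (A is shown rounded to 4 decimals, so these recover the underlying integer eigenvalues to within that precision.)
Verification: the trace of A = 2 equals the sum of eigenvalues 2, and det(A) ≈ 47.9995 matches the eigenvalue product 48.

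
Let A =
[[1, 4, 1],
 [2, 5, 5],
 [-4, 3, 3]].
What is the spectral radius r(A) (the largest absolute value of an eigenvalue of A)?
r(A) ≈ 6.609

The eigenvalues of A are the roots of its characteristic polynomial. With M = A (coefficients from the trace, the sum of principal 2x2 minors, and det A):
  p(λ) = det(λ I - M) = λ^3 - 9λ^2 + 4λ + 78.
No integer candidate from the rational root theorem (±divisors of 78) is a root, so the roots are irrational. The cubic discriminant is Δ = 13676 > 0, so there are three distinct real roots. p(-3) = -42 and p(-2) = 26 have opposite signs, so a root lies in (-3, -2); Newton's method refines it to λ ≈ -2.442. p(4) = 14 and p(5) = -2 have opposite signs, so a root lies in (4, 5); Newton's method refines it to λ ≈ 4.833. p(6) = -6 and p(7) = 8 have opposite signs, so a root lies in (6, 7); Newton's method refines it to λ ≈ 6.609. Check (Vieta): the three roots sum to 9, matching tr M = 9.
Thus the eigenvalues (to 4 decimals) are -2.442 (modulus 2.442); 4.833 (modulus 4.833); 6.609 (modulus 6.609). The spectral radius is the largest modulus: r(A) ≈ 6.609. (Cross-check: r(A) ≤ ||A||_2 ≈ 9.0137; equality holds whenever A is normal, though it can also hold for some non-normal A.)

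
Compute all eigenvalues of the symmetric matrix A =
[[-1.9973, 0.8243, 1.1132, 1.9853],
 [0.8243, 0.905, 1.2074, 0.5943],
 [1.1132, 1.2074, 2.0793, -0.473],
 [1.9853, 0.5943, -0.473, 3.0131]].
sigma(A) ≈ {-3, 0, 3, 4}

A is real symmetric, so its spectrum consists of real eigenvalues. Expanding the characteristic polynomial of the displayed matrix gives
  det(λ I - A) = p(λ) = λ^4 + (-4)λ^3 + (-9)λ^2 + (36)λ + (0).
Solving p(λ) = 0 yields eigenvalues ≈ -3, 0, 3, 4. (A is shown rounded to 4 decimals, so these recover the underlying integer eigenvalues to within that precision.)
Verification: the trace of A = 4 equals the sum of eigenvalues 4, and det(A) ≈ 0.0006 matches the eigenvalue product 0.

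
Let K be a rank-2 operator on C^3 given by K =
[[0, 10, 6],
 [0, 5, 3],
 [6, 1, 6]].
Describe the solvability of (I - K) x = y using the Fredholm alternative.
(I - K) is invertible (det(I - K) = -19 ≠ 0), so for every y in C^3 the equation (I - K) x = y has a unique solution.

K has rank 2 and factors as K = U V^T = u1 v1^T + u2 v2^T with u1 = (2, 1, -1), v1 = (-2, 3, 0), u2 = (-2, -1, -2), v2 = (-2, -2, -3) (multiplying out reproduces the displayed K). The nonzero eigenvalues of U V^T coincide with those of the 2 x 2 matrix G = V^T U = [[v1·u1, v1·u2], [v2·u1, v2·u2]] = [[-1, 1], [-3, 12]], and by the Sylvester determinant identity det(I_3 - U V^T) = det(I_2 - V^T U) = det([[2, -1], [3, -11]]) = (2)(-11) - (-1)(3) = -19. (Direct check: I - K =
[[1, -10, -6],
 [0, -4, -3],
 [-6, -1, -5]]
has determinant -19.) The finite-dimensional Fredholm alternative says: either (I - K) is invertible, or ker(I - K) ≠ {0} and then range(I - K) = ker((I - K)^*)^⊥, with dim ker(I - K) = dim ker((I - K)^*). Since det(I - K) ≠ 0, 1 is not an eigenvalue of K and ker(I - K) = {0}, so we are in the first case: for every y there is a unique x = (I - K)^(-1) y. (Explicitly, by the Woodbury identity, (I - U V^T)^(-1) = I + U (I_2 - G)^(-1) V^T.)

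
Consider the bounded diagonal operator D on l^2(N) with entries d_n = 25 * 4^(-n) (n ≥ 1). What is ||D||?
||D|| = 25/4 (attained at n = 1)

For D diagonal, ||D|| = sup_n |d_n|. The sequence d_n = 25 * 4^(-n) is positive and strictly decreasing (ratio 4^(-1) < 1), so the supremum is d_1 = 25/4. Hence ||D|| = 25/4.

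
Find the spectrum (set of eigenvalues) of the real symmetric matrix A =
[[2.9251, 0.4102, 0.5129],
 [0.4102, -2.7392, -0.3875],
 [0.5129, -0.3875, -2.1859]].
sigma(A) ≈ {-3, -2, 3}

A is real symmetric, so its spectrum consists of real eigenvalues. Expanding the characteristic polynomial of the displayed matrix gives
  det(λ I - A) = p(λ) = λ^3 + (2)λ^2 + (-9)λ + (-18).
Solving p(λ) = 0 yields eigenvalues ≈ -3, -2, 3. (A is shown rounded to 4 decimals, so these recover the underlying integer eigenvalues to within that precision.)
Verification: the trace of A = -2 equals the sum of eigenvalues -2, and det(A) ≈ 18.0005 matches the eigenvalue product 18.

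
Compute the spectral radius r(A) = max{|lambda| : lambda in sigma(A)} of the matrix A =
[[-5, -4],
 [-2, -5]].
r(A) = (10 + sqrt(32))/2 ≈ 7.8284

The eigenvalues of A are the roots of its characteristic polynomial. With M = A (coefficients from the trace and determinant):
  p(λ) = det(λ I - M) = λ^2 + 10λ + 17.
For λ^2 + 10λ + 17 the discriminant is 32. It is nonnegative but not a perfect square, so the roots are real and irrational: λ = (-10 ± sqrt(32))/2 ≈ -2.1716, -7.8284.
Thus the eigenvalues (to 4 decimals) are -2.1716 (modulus 2.1716); -7.8284 (modulus 7.8284). The spectral radius is the largest modulus: r(A) = (10 + sqrt(32))/2 ≈ 7.8284. (Cross-check: r(A) ≤ ||A||_2 ≈ 8.099; equality holds whenever A is normal, though it can also hold for some non-normal A.)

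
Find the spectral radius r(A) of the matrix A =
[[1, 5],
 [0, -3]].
r(A) = 3

The eigenvalues of A are the roots of its characteristic polynomial. With M = A (coefficients from the trace and determinant):
  p(λ) = det(λ I - M) = λ^2 + 2λ - 3.
For λ^2 + 2λ - 3 the discriminant is 16. It is a perfect square (4^2), so the roots are rational: λ = (-2 ± 4)/2 = 1, -3.
Thus the eigenvalues (to 4 decimals) are 1 (modulus 1); -3 (modulus 3). The spectral radius is the largest modulus: r(A) = 3. (Cross-check: r(A) ≤ ||A||_2 ≈ 5.8941; equality holds whenever A is normal, though it can also hold for some non-normal A.)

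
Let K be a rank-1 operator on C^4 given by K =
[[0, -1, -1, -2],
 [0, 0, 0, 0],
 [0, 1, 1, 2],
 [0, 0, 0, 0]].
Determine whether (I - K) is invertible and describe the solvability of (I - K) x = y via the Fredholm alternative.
(I - K) is singular (det(I - K) = 0, i.e. 1 ∈ sigma(K)). (I - K) x = y is solvable iff y ⊥ ker((I - K)^*) = span{(0, -1, -1, -2)}, i.e. iff -y_2 - y_3 - 2y_4 = 0. When solvable, the solutions are x = y + c·(1, 0, -1, 0), c arbitrary (ker(I - K) = span{(1, 0, -1, 0)}, dimension 1).

K has rank 1, so it is an outer product K = u v^T: every row of K is a multiple of one row vector. Reading off the entries, u = (1, 0, -1, 0) and v = (0, -1, -1, -2) (row i of K equals u_i·v^T). A rank-one matrix u v^T satisfies K u = u (v·u) and kills the (3)-dimensional subspace v^⊥, so its characteristic polynomial is lambda^3 (lambda - v·u) with v·u = tr K = 1. Hence the eigenvalues of I - K are 1 (multiplicity 3) and 1 - (1) = 0, so det(I - K) = 0. (Direct check: I - K =
[[1, 1, 1, 2],
 [0, 1, 0, 0],
 [0, -1, 0, -2],
 [0, 0, 0, 1]]
has determinant 0.) So 1 is an eigenvalue of K and (I - K) is not invertible. The finite-dimensional Fredholm alternative says: either (I - K) is invertible, or ker(I - K) ≠ {0} and then range(I - K) = ker((I - K)^*)^⊥, with dim ker(I - K) = dim ker((I - K)^*). We are in the second case, so we need both kernels. Kernel of I - K: (I - K) u = u - u (v·u) = u - u = 0, so ker(I - K) = span{u} = span{(1, 0, -1, 0)} (it is exactly 1-dimensional because rank(I - K) = 3). Kernel of the adjoint: K is real, so (I - K)^* = I - K^T = I - v u^T, and (I - v u^T) v = v - v (u·v) = 0; hence ker((I - K)^*) = span{v} = span{(0, -1, -1, -2)}. Therefore (I - K) x = y is solvable iff <y, v> = 0, i.e. iff -y_2 - y_3 - 2y_4 = 0. When this holds, K y = u (v·y) = 0, so (I - K) y = y and x = y is a particular solution; the full solution set is the line x = y + c·u = y + c·(1, 0, -1, 0), c ∈ C.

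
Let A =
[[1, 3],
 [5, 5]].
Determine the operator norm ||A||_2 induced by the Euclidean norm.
||A||_2 = sqrt((60 + sqrt(3200))/2) ≈ 7.6344 (= sqrt(largest eigenvalue of A^T A))

||A||_2 = sigma_max(A) = sqrt(lambda_max(A^T A)). Form the symmetric matrix M = A^T A =
[[26, 28],
 [28, 34]].
Its characteristic polynomial (trace, determinant of M give the coefficients) is
  p(λ) = det(λ I - M) = λ^2 - 60λ + 100.
For λ^2 - 60λ + 100 the discriminant is 3200. It is nonnegative but not a perfect square, so the roots are real and irrational: λ = (60 ± sqrt(3200))/2 ≈ 58.2843, 1.7157.
So the eigenvalues of A^T A are ≈ 1.7157, 58.2843 (all ≥ 0, as they must be for A^T A). The largest is λ_max = (60 + sqrt(3200))/2 ≈ 58.2843, hence ||A||_2 = sqrt(λ_max) = sqrt((60 + sqrt(3200))/2) ≈ 7.6344.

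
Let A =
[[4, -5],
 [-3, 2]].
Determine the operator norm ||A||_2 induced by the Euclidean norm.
||A||_2 = sqrt((54 + sqrt(2720))/2) ≈ 7.2854 (= sqrt(largest eigenvalue of A^T A))

||A||_2 = sigma_max(A) = sqrt(lambda_max(A^T A)). Form the symmetric matrix M = A^T A =
[[25, -26],
 [-26, 29]].
Its characteristic polynomial (trace, determinant of M give the coefficients) is
  p(λ) = det(λ I - M) = λ^2 - 54λ + 49.
For λ^2 - 54λ + 49 the discriminant is 2720. It is nonnegative but not a perfect square, so the roots are real and irrational: λ = (54 ± sqrt(2720))/2 ≈ 53.0768, 0.9232.
So the eigenvalues of A^T A are ≈ 0.9232, 53.0768 (all ≥ 0, as they must be for A^T A). The largest is λ_max = (54 + sqrt(2720))/2 ≈ 53.0768, hence ||A||_2 = sqrt(λ_max) = sqrt((54 + sqrt(2720))/2) ≈ 7.2854.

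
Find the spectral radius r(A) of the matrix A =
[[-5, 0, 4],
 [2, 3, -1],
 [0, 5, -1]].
r(A) = sqrt(10) ≈ 3.1623

The eigenvalues of A are the roots of its characteristic polynomial. With M = A (coefficients from the trace, the sum of principal 2x2 minors, and det A):
  p(λ) = det(λ I - M) = λ^3 + 3λ^2 - 8λ - 30.
By the rational root theorem any rational root is an integer divisor of 30. Testing λ = 3: p(3) = 27 + 27 - 24 - 30 = 0, so λ = 3 is a root. Dividing out (λ - 3) leaves p(λ) = (λ - 3)(λ^2 + 6λ + 10). For λ^2 + 6λ + 10 the discriminant is -4. It is negative, so the roots are the complex-conjugate pair λ = -3 ± (sqrt(4)/2) i ≈ -3 ± 1i. For a conjugate pair the product of the roots equals the constant term, so |λ|^2 = 10 and |λ| = sqrt(10) ≈ 3.1623.
Thus the eigenvalues (to 4 decimals) are -3 ± 1i (modulus 3.1623); 3 (modulus 3). The spectral radius is the largest modulus: r(A) = sqrt(10) ≈ 3.1623. (Cross-check: r(A) ≤ ||A||_2 ≈ 7.1786; equality holds whenever A is normal, though it can also hold for some non-normal A.)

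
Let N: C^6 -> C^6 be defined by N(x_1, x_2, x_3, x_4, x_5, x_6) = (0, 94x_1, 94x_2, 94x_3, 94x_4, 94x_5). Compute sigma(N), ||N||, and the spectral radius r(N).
sigma(N) = {0}; ||N|| = 94; r(N) = 0. (N is nilpotent with N^6 = 0.)

On C^6, N is a strictly lower-triangular matrix with 94 on the subdiagonal and zeros elsewhere, so its characteristic polynomial is lambda^6 and every eigenvalue is 0: sigma(N) = {0}. For the operator norm, N e_i = 94e_{i+1} for i = 1, ..., 5 and N e_6 = 0, so the singular values of N are 94 (with multiplicity 5) and 0; hence ||N|| = 94. The spectral radius r(N) = max|lambda| = 0. Note ||N|| > r(N) — characteristic of non-normal nilpotent operators. Indeed N^6 = 0.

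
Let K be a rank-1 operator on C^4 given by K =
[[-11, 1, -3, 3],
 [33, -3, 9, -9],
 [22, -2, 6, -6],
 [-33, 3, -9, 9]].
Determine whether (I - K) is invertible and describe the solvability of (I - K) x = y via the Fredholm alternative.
(I - K) is singular (det(I - K) = 0, i.e. 1 ∈ sigma(K)). (I - K) x = y is solvable iff y ⊥ ker((I - K)^*) = span{(-11, 1, -3, 3)}, i.e. iff -11y_1 + y_2 - 3y_3 + 3y_4 = 0. When solvable, the solutions are x = y + c·(1, -3, -2, 3), c arbitrary (ker(I - K) = span{(1, -3, -2, 3)}, dimension 1).

K has rank 1, so it is an outer product K = u v^T: every row of K is a multiple of one row vector. Reading off the entries, u = (1, -3, -2, 3) and v = (-11, 1, -3, 3) (row i of K equals u_i·v^T). A rank-one matrix u v^T satisfies K u = u (v·u) and kills the (3)-dimensional subspace v^⊥, so its characteristic polynomial is lambda^3 (lambda - v·u) with v·u = tr K = 1. Hence the eigenvalues of I - K are 1 (multiplicity 3) and 1 - (1) = 0, so det(I - K) = 0. (Direct check: I - K =
[[12, -1, 3, -3],
 [-33, 4, -9, 9],
 [-22, 2, -5, 6],
 [33, -3, 9, -8]]
has determinant 0.) So 1 is an eigenvalue of K and (I - K) is not invertible. The finite-dimensional Fredholm alternative says: either (I - K) is invertible, or ker(I - K) ≠ {0} and then range(I - K) = ker((I - K)^*)^⊥, with dim ker(I - K) = dim ker((I - K)^*). We are in the second case, so we need both kernels. Kernel of I - K: (I - K) u = u - u (v·u) = u - u = 0, so ker(I - K) = span{u} = span{(1, -3, -2, 3)} (it is exactly 1-dimensional because rank(I - K) = 3). Kernel of the adjoint: K is real, so (I - K)^* = I - K^T = I - v u^T, and (I - v u^T) v = v - v (u·v) = 0; hence ker((I - K)^*) = span{v} = span{(-11, 1, -3, 3)}. Therefore (I - K) x = y is solvable iff <y, v> = 0, i.e. iff -11y_1 + y_2 - 3y_3 + 3y_4 = 0. When this holds, K y = u (v·y) = 0, so (I - K) y = y and x = y is a particular solution; the full solution set is the line x = y + c·u = y + c·(1, -3, -2, 3), c ∈ C.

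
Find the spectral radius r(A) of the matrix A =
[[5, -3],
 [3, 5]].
r(A) = sqrt(34) ≈ 5.831

The eigenvalues of A are the roots of its characteristic polynomial. With M = A (coefficients from the trace and determinant):
  p(λ) = det(λ I - M) = λ^2 - 10λ + 34.
For λ^2 - 10λ + 34 the discriminant is -36. It is negative, so the roots are the complex-conjugate pair λ = 5 ± (sqrt(36)/2) i ≈ 5 ± 3i. For a conjugate pair the product of the roots equals the constant term, so |λ|^2 = 34 and |λ| = sqrt(34) ≈ 5.831.
Thus the eigenvalues (to 4 decimals) are 5 ± 3i (modulus 5.831). The spectral radius is the largest modulus: r(A) = sqrt(34) ≈ 5.831. (Cross-check: r(A) ≤ ||A||_2 ≈ 5.831; equality holds whenever A is normal, though it can also hold for some non-normal A.)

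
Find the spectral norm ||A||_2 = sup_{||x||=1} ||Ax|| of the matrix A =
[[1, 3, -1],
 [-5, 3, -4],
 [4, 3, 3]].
||A||_2 ≈ 8.1463 (= sqrt(largest eigenvalue of A^T A))

||A||_2 = sigma_max(A) = sqrt(lambda_max(A^T A)). Form the symmetric matrix M = A^T A =
[[42, 0, 31],
 [0, 27, -6],
 [31, -6, 26]].
Its characteristic polynomial (trace, sum of principal 2x2 minors, determinant of M give the coefficients) is
  p(λ) = det(λ I - M) = λ^3 - 95λ^2 + 1931λ - 2025.
No integer candidate from the rational root theorem (±divisors of 2025) is a root, so the roots are irrational. The cubic discriminant is Δ = 4482233936 > 0, so there are three distinct real roots. p(1) = -188 and p(2) = 1465 have opposite signs, so a root lies in (1, 2); Newton's method refines it to λ ≈ 1.1084. p(27) = 540 and p(28) = -485 have opposite signs, so a root lies in (27, 28); Newton's method refines it to λ ≈ 27.5299. p(66) = -903 and p(67) = 1660 have opposite signs, so a root lies in (66, 67); Newton's method refines it to λ ≈ 66.3617. Check (Vieta): the three roots sum to 95, matching tr M = 95.
So the eigenvalues of A^T A are ≈ 1.1084, 27.5299, 66.3617 (all ≥ 0, as they must be for A^T A). The largest is λ_max ≈ 66.3617, hence ||A||_2 = sqrt(λ_max) ≈ 8.1463.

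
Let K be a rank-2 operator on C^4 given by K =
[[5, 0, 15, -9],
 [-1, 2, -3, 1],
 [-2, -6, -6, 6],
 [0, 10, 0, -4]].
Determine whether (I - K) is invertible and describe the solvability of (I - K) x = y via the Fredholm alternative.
(I - K) is invertible (det(I - K) = -30 ≠ 0), so for every y in C^4 the equation (I - K) x = y has a unique solution.

K has rank 2 and factors as K = U V^T = u1 v1^T + u2 v2^T with u1 = (-3, 1, 0, 2), v1 = (-1, 2, -3, 1), u2 = (-2, 0, 2, -2), v2 = (-1, -3, -3, 3) (multiplying out reproduces the displayed K). The nonzero eigenvalues of U V^T coincide with those of the 2 x 2 matrix G = V^T U = [[v1·u1, v1·u2], [v2·u1, v2·u2]] = [[7, -6], [6, -10]], and by the Sylvester determinant identity det(I_4 - U V^T) = det(I_2 - V^T U) = det([[-6, 6], [-6, 11]]) = (-6)(11) - (6)(-6) = -30. (Direct check: I - K =
[[-4, 0, -15, 9],
 [1, -1, 3, -1],
 [2, 6, 7, -6],
 [0, -10, 0, 5]]
has determinant -30.) The finite-dimensional Fredholm alternative says: either (I - K) is invertible, or ker(I - K) ≠ {0} and then range(I - K) = ker((I - K)^*)^⊥, with dim ker(I - K) = dim ker((I - K)^*). Since det(I - K) ≠ 0, 1 is not an eigenvalue of K and ker(I - K) = {0}, so we are in the first case: for every y there is a unique x = (I - K)^(-1) y. (Explicitly, by the Woodbury identity, (I - U V^T)^(-1) = I + U (I_2 - G)^(-1) V^T.)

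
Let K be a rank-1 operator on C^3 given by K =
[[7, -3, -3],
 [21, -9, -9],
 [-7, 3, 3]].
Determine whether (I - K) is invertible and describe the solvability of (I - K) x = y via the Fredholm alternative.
(I - K) is singular (det(I - K) = 0, i.e. 1 ∈ sigma(K)). (I - K) x = y is solvable iff y ⊥ ker((I - K)^*) = span{(7, -3, -3)}, i.e. iff 7y_1 - 3y_2 - 3y_3 = 0. When solvable, the solutions are x = y + c·(1, 3, -1), c arbitrary (ker(I - K) = span{(1, 3, -1)}, dimension 1).

K has rank 1, so it is an outer product K = u v^T: every row of K is a multiple of one row vector. Reading off the entries, u = (1, 3, -1) and v = (7, -3, -3) (row i of K equals u_i·v^T). A rank-one matrix u v^T satisfies K u = u (v·u) and kills the (2)-dimensional subspace v^⊥, so its characteristic polynomial is lambda^2 (lambda - v·u) with v·u = tr K = 1. Hence the eigenvalues of I - K are 1 (multiplicity 2) and 1 - (1) = 0, so det(I - K) = 0. (Direct check: I - K =
[[-6, 3, 3],
 [-21, 10, 9],
 [7, -3, -2]]
has determinant 0.) So 1 is an eigenvalue of K and (I - K) is not invertible. The finite-dimensional Fredholm alternative says: either (I - K) is invertible, or ker(I - K) ≠ {0} and then range(I - K) = ker((I - K)^*)^⊥, with dim ker(I - K) = dim ker((I - K)^*). We are in the second case, so we need both kernels. Kernel of I - K: (I - K) u = u - u (v·u) = u - u = 0, so ker(I - K) = span{u} = span{(1, 3, -1)} (it is exactly 1-dimensional because rank(I - K) = 2). Kernel of the adjoint: K is real, so (I - K)^* = I - K^T = I - v u^T, and (I - v u^T) v = v - v (u·v) = 0; hence ker((I - K)^*) = span{v} = span{(7, -3, -3)}. Therefore (I - K) x = y is solvable iff <y, v> = 0, i.e. iff 7y_1 - 3y_2 - 3y_3 = 0. When this holds, K y = u (v·y) = 0, so (I - K) y = y and x = y is a particular solution; the full solution set is the line x = y + c·u = y + c·(1, 3, -1), c ∈ C.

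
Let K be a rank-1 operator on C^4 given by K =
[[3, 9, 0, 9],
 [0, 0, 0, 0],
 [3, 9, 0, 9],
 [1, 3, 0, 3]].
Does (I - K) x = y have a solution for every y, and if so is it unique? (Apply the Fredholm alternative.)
(I - K) is invertible (det(I - K) = -5 ≠ 0), so for every y in C^4 the equation (I - K) x = y has a unique solution.

K has rank 1, so it is an outer product K = u v^T: every row of K is a multiple of one row vector. Reading off the entries, u = (-3, 0, -3, -1) and v = (-1, -3, 0, -3) (row i of K equals u_i·v^T). A rank-one matrix u v^T satisfies K u = u (v·u) and kills the (3)-dimensional subspace v^⊥, so its characteristic polynomial is lambda^3 (lambda - v·u) with v·u = tr K = 6. Hence the eigenvalues of I - K are 1 (multiplicity 3) and 1 - (6) = -5, so det(I - K) = -5. (Direct check: I - K =
[[-2, -9, 0, -9],
 [0, 1, 0, 0],
 [-3, -9, 1, -9],
 [-1, -3, 0, -2]]
has determinant -5.) The finite-dimensional Fredholm alternative says: either (I - K) is invertible, or ker(I - K) ≠ {0} and then range(I - K) = ker((I - K)^*)^⊥, with dim ker(I - K) = dim ker((I - K)^*). Since det(I - K) ≠ 0, 1 is not an eigenvalue of K and ker(I - K) = {0}, so we are in the first case: for every y there is a unique x = (I - K)^(-1) y. Explicitly, by the Sherman–Morrison formula, (I - u v^T)^(-1) = I + u v^T/(1 - v·u), i.e. (I - K)^(-1) = I + K/(-5).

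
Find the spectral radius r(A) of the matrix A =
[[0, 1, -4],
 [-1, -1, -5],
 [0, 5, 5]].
r(A) ≈ 4.1604

The eigenvalues of A are the roots of its characteristic polynomial. With M = A (coefficients from the trace, the sum of principal 2x2 minors, and det A):
  p(λ) = det(λ I - M) = λ^3 - 4λ^2 + 21λ - 25.
No integer candidate from the rational root theorem (±divisors of 25) is a root, so the roots are irrational. The cubic discriminant is Δ = -15463 < 0, so there is one real root and a complex-conjugate pair. p(1) = -7 and p(2) = 9 have opposite signs, so a root lies in (1, 2); Newton's method refines it to λ ≈ 1.4444. Dividing out (λ - (1.4444)) leaves approximately λ^2 - 2.5556λ + 17.3087. For λ^2 - 2.5556λ + 17.3087 the discriminant is -62.7036. It is negative, so the remaining roots are the complex-conjugate pair λ ≈ 1.2778 ± 3.9593i. Their product equals the constant term, so |λ|^2 ≈ 17.3087 and |λ| ≈ 4.1604.
Thus the eigenvalues (to 4 decimals) are 1.4444 (modulus 1.4444); 1.2778 ± 3.9593i (modulus 4.1604). The spectral radius is the largest modulus: r(A) ≈ 4.1604. (Cross-check: r(A) ≤ ||A||_2 ≈ 8.9056; equality holds whenever A is normal, though it can also hold for some non-normal A.)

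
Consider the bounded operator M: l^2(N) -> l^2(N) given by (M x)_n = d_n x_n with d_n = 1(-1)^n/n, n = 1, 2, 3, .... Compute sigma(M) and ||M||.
sigma(M) = {1(-1)^n/n : n ≥ 1} ∪ {0}; ||M|| = 1

A bounded diagonal operator on l^2 with diagonal entries d_n has spectrum equal to the closure of {d_n : n ≥ 1}: every d_n is an eigenvalue (with eigenvector e_n), so {d_n} ⊂ sigma(M); the spectrum is closed, so its closure is too; and for lambda not in the closure, (M - lambda I) has bounded inverse (the diagonal entries 1/(d_n - lambda) are bounded). For our sequence d_n = 1(-1)^n/n, n = 1, 2, 3, ...:
  - {d_n} = {1(-1)^n/n : n ≥ 1}; the only limit point is 0
  - closure = {1(-1)^n/n : n ≥ 1} ∪ {0}
For the norm: a diagonal operator has ||M|| = sup_n |d_n|. Here |d_n| = 1/n is decreasing, so sup_n |d_n| = |d_1| = 1. So ||M|| = 1.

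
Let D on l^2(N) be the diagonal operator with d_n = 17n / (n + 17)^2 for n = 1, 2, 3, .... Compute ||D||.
||D|| = 1/4 (attained at n = 17)

For D diagonal, ||D|| = sup_n |d_n|. Treat f(x) = 17x / (x + 17)^2 for real x > 0. By the quotient rule, f'(x) = 17(17 - x)/(x + 17)^3, which is positive for x < 17 and negative for x > 17. So f has a unique maximum at x = 17, and since 17 is a positive integer, the supremum over n ≥ 1 is attained at n = 17: d_17 = 17·17/(17 + 17)^2 = 17·17/1156 = 1/4. Hence ||D|| = 1/4.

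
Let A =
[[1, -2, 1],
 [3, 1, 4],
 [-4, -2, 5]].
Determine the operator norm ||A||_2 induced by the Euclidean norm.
||A||_2 ≈ 6.9042 (= sqrt(largest eigenvalue of A^T A))

||A||_2 = sigma_max(A) = sqrt(lambda_max(A^T A)). Form the symmetric matrix M = A^T A =
[[26, 9, -7],
 [9, 9, -8],
 [-7, -8, 42]].
Its characteristic polynomial (trace, sum of principal 2x2 minors, determinant of M give the coefficients) is
  p(λ) = det(λ I - M) = λ^3 - 77λ^2 + 1510λ - 5329.
No integer candidate from the rational root theorem (±divisors of 5329) is a root, so the roots are irrational. The cubic discriminant is Δ = 401549905 > 0, so there are three distinct real roots. p(4) = -457 and p(5) = 421 have opposite signs, so a root lies in (4, 5); Newton's method refines it to λ ≈ 4.5024. p(24) = 383 and p(25) = -79 have opposite signs, so a root lies in (24, 25); Newton's method refines it to λ ≈ 24.83. p(47) = -629 and p(48) = 335 have opposite signs, so a root lies in (47, 48); Newton's method refines it to λ ≈ 47.6676. Check (Vieta): the three roots sum to 77, matching tr M = 77.
So the eigenvalues of A^T A are ≈ 4.5024, 24.83, 47.6676 (all ≥ 0, as they must be for A^T A). The largest is λ_max ≈ 47.6676, hence ||A||_2 = sqrt(λ_max) ≈ 6.9042.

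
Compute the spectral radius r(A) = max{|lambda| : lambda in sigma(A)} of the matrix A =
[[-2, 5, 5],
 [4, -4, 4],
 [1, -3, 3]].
r(A) ≈ 7.4938

The eigenvalues of A are the roots of its characteristic polynomial. With M = A (coefficients from the trace, the sum of principal 2x2 minors, and det A):
  p(λ) = det(λ I - M) = λ^3 + 3λ^2 - 23λ + 80.
No integer candidate from the rational root theorem (±divisors of 80) is a root, so the roots are irrational. The cubic discriminant is Δ = -227371 < 0, so there is one real root and a complex-conjugate pair. p(-8) = -56 and p(-7) = 45 have opposite signs, so a root lies in (-8, -7); Newton's method refines it to λ ≈ -7.4938. Dividing out (λ - (-7.4938)) leaves approximately λ^2 - 4.4938λ + 10.6755. For λ^2 - 4.4938λ + 10.6755 the discriminant is -22.5079. It is negative, so the remaining roots are the complex-conjugate pair λ ≈ 2.2469 ± 2.3721i. Their product equals the constant term, so |λ|^2 ≈ 10.6755 and |λ| ≈ 3.2673.
Thus the eigenvalues (to 4 decimals) are -7.4938 (modulus 7.4938); 2.2469 ± 2.3721i (modulus 3.2673). The spectral radius is the largest modulus: r(A) ≈ 7.4938. (Cross-check: r(A) ≤ ||A||_2 ≈ 8.3156; equality holds whenever A is normal, though it can also hold for some non-normal A.)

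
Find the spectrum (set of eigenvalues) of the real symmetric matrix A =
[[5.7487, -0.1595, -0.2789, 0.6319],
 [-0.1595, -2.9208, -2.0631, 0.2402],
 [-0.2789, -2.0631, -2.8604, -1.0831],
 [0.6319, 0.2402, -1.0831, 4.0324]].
sigma(A) ≈ {-5, -1, 4, 6}

A is real symmetric, so its spectrum consists of real eigenvalues. Expanding the characteristic polynomial of the displayed matrix gives
  det(λ I - A) = p(λ) = λ^4 + (-4)λ^3 + (-31)λ^2 + (93.9974)λ + (120.0092).
Solving p(λ) = 0 yields eigenvalues ≈ -5, -1, 4, 6. (A is shown rounded to 4 decimals, so these recover the underlying integer eigenvalues to within that precision.)
Verification: the trace of A = 4 equals the sum of eigenvalues 4, and det(A) ≈ 120.0092 matches the eigenvalue product 120.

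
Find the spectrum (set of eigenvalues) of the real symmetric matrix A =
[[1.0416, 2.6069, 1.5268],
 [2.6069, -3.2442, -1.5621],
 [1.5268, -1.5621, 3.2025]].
sigma(A) ≈ {-5, 2, 4}

A is real symmetric, so its spectrum consists of real eigenvalues. Expanding the characteristic polynomial of the displayed matrix gives
  det(λ I - A) = p(λ) = λ^3 + (-1)λ^2 + (-22)λ + (40).
Solving p(λ) = 0 yields eigenvalues ≈ -5, 2, 4. (A is shown rounded to 4 decimals, so these recover the underlying integer eigenvalues to within that precision.)
Verification: the trace of A = 1 equals the sum of eigenvalues 1, and det(A) ≈ -39.9998 matches the eigenvalue product -40.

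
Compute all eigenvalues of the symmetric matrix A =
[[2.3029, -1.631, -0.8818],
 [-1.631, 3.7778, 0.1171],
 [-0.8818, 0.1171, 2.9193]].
sigma(A) ≈ {1, 3, 5}

A is real symmetric, so its spectrum consists of real eigenvalues. Expanding the characteristic polynomial of the displayed matrix gives
  det(λ I - A) = p(λ) = λ^3 + (-9)λ^2 + (23)λ + (-15).
Solving p(λ) = 0 yields eigenvalues ≈ 1, 3, 5. (A is shown rounded to 4 decimals, so these recover the underlying integer eigenvalues to within that precision.)
Verification: the trace of A = 9 equals the sum of eigenvalues 9, and det(A) ≈ 14.9995 matches the eigenvalue product 15.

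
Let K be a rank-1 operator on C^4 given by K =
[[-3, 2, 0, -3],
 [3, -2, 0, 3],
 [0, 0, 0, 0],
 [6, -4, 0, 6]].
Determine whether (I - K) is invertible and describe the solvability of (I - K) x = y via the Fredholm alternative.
(I - K) is singular (det(I - K) = 0, i.e. 1 ∈ sigma(K)). (I - K) x = y is solvable iff y ⊥ ker((I - K)^*) = span{(-3, 2, 0, -3)}, i.e. iff -3y_1 + 2y_2 - 3y_4 = 0. When solvable, the solutions are x = y + c·(1, -1, 0, -2), c arbitrary (ker(I - K) = span{(1, -1, 0, -2)}, dimension 1).

K has rank 1, so it is an outer product K = u v^T: every row of K is a multiple of one row vector. Reading off the entries, u = (1, -1, 0, -2) and v = (-3, 2, 0, -3) (row i of K equals u_i·v^T). A rank-one matrix u v^T satisfies K u = u (v·u) and kills the (3)-dimensional subspace v^⊥, so its characteristic polynomial is lambda^3 (lambda - v·u) with v·u = tr K = 1. Hence the eigenvalues of I - K are 1 (multiplicity 3) and 1 - (1) = 0, so det(I - K) = 0. (Direct check: I - K =
[[4, -2, 0, 3],
 [-3, 3, 0, -3],
 [0, 0, 1, 0],
 [-6, 4, 0, -5]]
has determinant 0.) So 1 is an eigenvalue of K and (I - K) is not invertible. The finite-dimensional Fredholm alternative says: either (I - K) is invertible, or ker(I - K) ≠ {0} and then range(I - K) = ker((I - K)^*)^⊥, with dim ker(I - K) = dim ker((I - K)^*). We are in the second case, so we need both kernels. Kernel of I - K: (I - K) u = u - u (v·u) = u - u = 0, so ker(I - K) = span{u} = span{(1, -1, 0, -2)} (it is exactly 1-dimensional because rank(I - K) = 3). Kernel of the adjoint: K is real, so (I - K)^* = I - K^T = I - v u^T, and (I - v u^T) v = v - v (u·v) = 0; hence ker((I - K)^*) = span{v} = span{(-3, 2, 0, -3)}. Therefore (I - K) x = y is solvable iff <y, v> = 0, i.e. iff -3y_1 + 2y_2 - 3y_4 = 0. When this holds, K y = u (v·y) = 0, so (I - K) y = y and x = y is a particular solution; the full solution set is the line x = y + c·u = y + c·(1, -1, 0, -2), c ∈ C.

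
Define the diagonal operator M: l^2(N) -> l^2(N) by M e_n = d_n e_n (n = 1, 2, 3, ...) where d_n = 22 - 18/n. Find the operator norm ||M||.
||M|| = 22

For a diagonal operator on l^2 with entries d_n, ||M|| = sup_n |d_n|. Here d_1 = 4, d_2 = 13, ..., and d_n = 22 - 18/n increases monotonically toward 22. All terms lie in [4, 22), so |d_n| = d_n and the supremum is the limit 22, which is not attained by any individual d_n. Hence ||M|| = 22.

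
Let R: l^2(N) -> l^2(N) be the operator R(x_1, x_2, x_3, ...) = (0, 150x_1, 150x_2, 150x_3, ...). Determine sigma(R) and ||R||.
sigma(R) = closed disk {z in C : |z| ≤ 150}; ||R|| = 150

Note R = 150·U where U is the unit right shift (U x)_k = x_{k-1} (with x_0 := 0); so ||R|| = 150||U|| and sigma(R) = 150·sigma(U). ||R x||^2 = sum_{k≥1} |150x_k|^2 = 22500||x||^2, so ||R|| = 150 and sigma(R) ⊂ {|z| ≤ 150}. For any |lambda| < 150, the equation (R - lambda I) x = 0 forces x_1 = 0, then 150x_k = lambda x_{k+1} ⇒ x = 0, so R has no eigenvalues. But (R - lambda I) is not surjective for |lambda| < 150: solving (R - lambda I) x = e_1 would require x_n proportional to (lambda/150)^(-n), which is not in l^2. So every |lambda| < 150 lies in the residual spectrum. The boundary |lambda| = 150 is in the approximate point spectrum (the spectrum is closed). Hence sigma(R) is the closed disk of radius 150.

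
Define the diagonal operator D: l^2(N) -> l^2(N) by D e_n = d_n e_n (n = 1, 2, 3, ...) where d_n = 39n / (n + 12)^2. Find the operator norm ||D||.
||D|| = 13/16 (attained at n = 12)

For D diagonal, ||D|| = sup_n |d_n|. Treat f(x) = 39x / (x + 12)^2 for real x > 0. By the quotient rule, f'(x) = 39(12 - x)/(x + 12)^3, which is positive for x < 12 and negative for x > 12. So f has a unique maximum at x = 12, and since 12 is a positive integer, the supremum over n ≥ 1 is attained at n = 12: d_12 = 39·12/(12 + 12)^2 = 39·12/576 = 13/16. Hence ||D|| = 13/16.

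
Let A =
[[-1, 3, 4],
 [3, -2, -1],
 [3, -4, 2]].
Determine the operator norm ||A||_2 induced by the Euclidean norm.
||A||_2 ≈ 6.8337 (= sqrt(largest eigenvalue of A^T A))

||A||_2 = sigma_max(A) = sqrt(lambda_max(A^T A)). Form the symmetric matrix M = A^T A =
[[19, -21, -1],
 [-21, 29, 6],
 [-1, 6, 21]].
Its characteristic polynomial (trace, sum of principal 2x2 minors, determinant of M give the coefficients) is
  p(λ) = det(λ I - M) = λ^3 - 69λ^2 + 1081λ - 1849.
No integer candidate from the rational root theorem (±divisors of 1849) is a root, so the roots are irrational. The cubic discriminant is Δ = 471172064 > 0, so there are three distinct real roots. p(1) = -836 and p(2) = 45 have opposite signs, so a root lies in (1, 2); Newton's method refines it to λ ≈ 1.9452. p(20) = 171 and p(21) = -316 have opposite signs, so a root lies in (20, 21); Newton's method refines it to λ ≈ 20.3547. p(46) = -791 and p(47) = 360 have opposite signs, so a root lies in (46, 47); Newton's method refines it to λ ≈ 46.7001. Check (Vieta): the three roots sum to 69, matching tr M = 69.
So the eigenvalues of A^T A are ≈ 1.9452, 20.3547, 46.7001 (all ≥ 0, as they must be for A^T A). The largest is λ_max ≈ 46.7001, hence ||A||_2 = sqrt(λ_max) ≈ 6.8337.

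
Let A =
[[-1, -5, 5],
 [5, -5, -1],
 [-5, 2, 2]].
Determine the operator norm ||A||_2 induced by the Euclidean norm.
||A||_2 ≈ 9.0913 (= sqrt(largest eigenvalue of A^T A))

||A||_2 = sigma_max(A) = sqrt(lambda_max(A^T A)). Form the symmetric matrix M = A^T A =
[[51, -30, -20],
 [-30, 54, -16],
 [-20, -16, 30]].
Its characteristic polynomial (trace, sum of principal 2x2 minors, determinant of M give the coefficients) is
  p(λ) = det(λ I - M) = λ^3 - 135λ^2 + 4348λ - 1764.
No integer candidate from the rational root theorem (±divisors of 1764) is a root, so the roots are irrational. The cubic discriminant is Δ = 16941318800 > 0, so there are three distinct real roots. p(0) = -1764 and p(1) = 2450 have opposite signs, so a root lies in (0, 1); Newton's method refines it to λ ≈ 0.4109. p(51) = 1500 and p(52) = -100 have opposite signs, so a root lies in (51, 52); Newton's method refines it to λ ≈ 51.9368. p(82) = -1600 and p(83) = 892 have opposite signs, so a root lies in (82, 83); Newton's method refines it to λ ≈ 82.6523. Check (Vieta): the three roots sum to 135, matching tr M = 135.
So the eigenvalues of A^T A are ≈ 0.4109, 51.9368, 82.6523 (all ≥ 0, as they must be for A^T A). The largest is λ_max ≈ 82.6523, hence ||A||_2 = sqrt(λ_max) ≈ 9.0913.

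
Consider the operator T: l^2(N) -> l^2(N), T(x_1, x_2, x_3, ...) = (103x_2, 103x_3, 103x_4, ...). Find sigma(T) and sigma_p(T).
sigma(T) = closed disk {z in C : |z| ≤ 103}; sigma_p(T) = open disk {z in C : |z| < 103}

Note T = 103·V where V is the unit left shift (V x)_k = x_{k+1}; so sigma(T) = 103·sigma(V) and ||T|| = 103||V||. ||T x||^2 = 10609sum_{k≥2} |x_k|^2 ≤ 10609||x||^2, with equality on {x : x_1 = 0}, so ||T|| = 103. For any lambda with |lambda| < 103, set r = lambda/103 (|r| < 1); the vector x = (1, r, r^2, ...) is in l^2 and satisfies T x = 103(r, r^2, ...) = lambda x, so lambda is an eigenvalue. On the boundary |lambda| = 103 the geometric series diverges, so no l^2 eigenvector exists, but these lambda lie in the approximate point spectrum. Hence sigma(T) is the closed disk of radius 103 and sigma_p(T) is the open disk.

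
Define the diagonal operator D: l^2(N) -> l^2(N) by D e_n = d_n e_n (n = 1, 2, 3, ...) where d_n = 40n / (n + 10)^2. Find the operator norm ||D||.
||D|| = 1 (attained at n = 10)

For D diagonal, ||D|| = sup_n |d_n|. Treat f(x) = 40x / (x + 10)^2 for real x > 0. By the quotient rule, f'(x) = 40(10 - x)/(x + 10)^3, which is positive for x < 10 and negative for x > 10. So f has a unique maximum at x = 10, and since 10 is a positive integer, the supremum over n ≥ 1 is attained at n = 10: d_10 = 40·10/(10 + 10)^2 = 40·10/400 = 1. Hence ||D|| = 1.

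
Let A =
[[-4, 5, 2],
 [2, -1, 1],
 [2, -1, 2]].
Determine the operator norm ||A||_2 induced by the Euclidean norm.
||A||_2 ≈ 7.1106 (= sqrt(largest eigenvalue of A^T A))

||A||_2 = sigma_max(A) = sqrt(lambda_max(A^T A)). Form the symmetric matrix M = A^T A =
[[24, -24, -2],
 [-24, 27, 7],
 [-2, 7, 9]].
Its characteristic polynomial (trace, sum of principal 2x2 minors, determinant of M give the coefficients) is
  p(λ) = det(λ I - M) = λ^3 - 60λ^2 + 478λ - 36.
No integer candidate from the rational root theorem (±divisors of 36) is a root, so the roots are irrational. The cubic discriminant is Δ = 373126640 > 0, so there are three distinct real roots. p(0) = -36 and p(1) = 383 have opposite signs, so a root lies in (0, 1); Newton's method refines it to λ ≈ 0.076. p(9) = 135 and p(10) = -256 have opposite signs, so a root lies in (9, 10); Newton's method refines it to λ ≈ 9.364. p(50) = -1136 and p(51) = 933 have opposite signs, so a root lies in (50, 51); Newton's method refines it to λ ≈ 50.56. Check (Vieta): the three roots sum to 60, matching tr M = 60.
So the eigenvalues of A^T A are ≈ 0.076, 9.364, 50.56 (all ≥ 0, as they must be for A^T A). The largest is λ_max ≈ 50.56, hence ||A||_2 = sqrt(λ_max) ≈ 7.1106.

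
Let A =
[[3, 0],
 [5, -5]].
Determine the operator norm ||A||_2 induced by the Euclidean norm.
||A||_2 = sqrt((59 + sqrt(2581))/2) ≈ 7.4096 (= sqrt(largest eigenvalue of A^T A))

||A||_2 = sigma_max(A) = sqrt(lambda_max(A^T A)). Form the symmetric matrix M = A^T A =
[[34, -25],
 [-25, 25]].
Its characteristic polynomial (trace, determinant of M give the coefficients) is
  p(λ) = det(λ I - M) = λ^2 - 59λ + 225.
For λ^2 - 59λ + 225 the discriminant is 2581. It is nonnegative but not a perfect square, so the roots are real and irrational: λ = (59 ± sqrt(2581))/2 ≈ 54.9018, 4.0982.
So the eigenvalues of A^T A are ≈ 4.0982, 54.9018 (all ≥ 0, as they must be for A^T A). The largest is λ_max = (59 + sqrt(2581))/2 ≈ 54.9018, hence ||A||_2 = sqrt(λ_max) = sqrt((59 + sqrt(2581))/2) ≈ 7.4096.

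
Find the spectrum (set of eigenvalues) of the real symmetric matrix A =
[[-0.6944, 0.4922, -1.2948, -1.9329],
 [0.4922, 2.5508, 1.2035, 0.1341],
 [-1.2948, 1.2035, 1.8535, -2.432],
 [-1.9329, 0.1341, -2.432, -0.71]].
sigma(A) ≈ {-4, 1, 2, 4}

A is real symmetric, so its spectrum consists of real eigenvalues. Expanding the characteristic polynomial of the displayed matrix gives
  det(λ I - A) = p(λ) = λ^4 + (-3)λ^3 + (-14)λ^2 + (48)λ + (-32).
Solving p(λ) = 0 yields eigenvalues ≈ -4, 1, 2, 4. (A is shown rounded to 4 decimals, so these recover the underlying integer eigenvalues to within that precision.)
Verification: the trace of A = 3 equals the sum of eigenvalues 3, and det(A) ≈ -32.0008 matches the eigenvalue product -32.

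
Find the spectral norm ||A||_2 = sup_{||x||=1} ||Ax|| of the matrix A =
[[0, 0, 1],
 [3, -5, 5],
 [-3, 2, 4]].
||A||_2 ≈ 7.7128 (= sqrt(largest eigenvalue of A^T A))

||A||_2 = sigma_max(A) = sqrt(lambda_max(A^T A)). Form the symmetric matrix M = A^T A =
[[18, -21, 3],
 [-21, 29, -17],
 [3, -17, 42]].
Its characteristic polynomial (trace, sum of principal 2x2 minors, determinant of M give the coefficients) is
  p(λ) = det(λ I - M) = λ^3 - 89λ^2 + 1757λ - 81.
No integer candidate from the rational root theorem (±divisors of 81) is a root, so the roots are irrational. The cubic discriminant is Δ = 2756139488 > 0, so there are three distinct real roots. p(0) = -81 and p(1) = 1588 have opposite signs, so a root lies in (0, 1); Newton's method refines it to λ ≈ 0.0462. p(29) = 412 and p(30) = -471 have opposite signs, so a root lies in (29, 30); Newton's method refines it to λ ≈ 29.4667. p(59) = -848 and p(60) = 939 have opposite signs, so a root lies in (59, 60); Newton's method refines it to λ ≈ 59.487. Check (Vieta): the three roots sum to 89, matching tr M = 89.
So the eigenvalues of A^T A are ≈ 0.0462, 29.4667, 59.487 (all ≥ 0, as they must be for A^T A). The largest is λ_max ≈ 59.487, hence ||A||_2 = sqrt(λ_max) ≈ 7.7128.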